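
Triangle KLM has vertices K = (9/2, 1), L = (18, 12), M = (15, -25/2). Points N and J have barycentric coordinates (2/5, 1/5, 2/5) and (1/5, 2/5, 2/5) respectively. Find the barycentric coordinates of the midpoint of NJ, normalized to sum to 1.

(3/10, 3/10, 2/5)

Since both coordinate triples sum to 1, the midpoint's barycentrics are the componentwise average.
(2/5+1/5)/2 = 3/10; similarly 3/10 and 2/5.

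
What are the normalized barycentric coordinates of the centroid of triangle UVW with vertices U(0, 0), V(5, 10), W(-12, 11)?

The centroid is the average of the vertices, so each weight is 1/3.

(1/3, 1/3, 1/3)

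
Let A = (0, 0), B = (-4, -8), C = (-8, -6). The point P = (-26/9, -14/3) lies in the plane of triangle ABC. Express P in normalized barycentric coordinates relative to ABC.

(7/18, 1/2, 1/9)

Signed area of the reference triangle: [ABC] = ½·(0·(-8−(-6)) + (-4)·(-6−0) + (-8)·(0−(-8))) = ½·(0 + 24 − 64) = -20.
[PBC] = ½·((-26/9)·(-8−(-6)) + (-4)·(-6−(-14/3)) + (-8)·(-14/3−(-8))) = ½·(52/9 + 16/3 − 80/3) = -70/9, so the A-coordinate is (-70/9)/(-20) = 7/18.
[APC] = ½·(0·(-14/3−(-6)) + (-26/9)·(-6−0) + (-8)·(0−(-14/3))) = ½·(0 + 52/3 − 112/3) = -10, so the B-coordinate is 1/2.
[ABP] = ½·(0·(-8−(-14/3)) + (-4)·(-14/3−0) + (-26/9)·(0−(-8))) = ½·(0 + 56/3 − 208/9) = -20/9, so the C-coordinate is 1/9.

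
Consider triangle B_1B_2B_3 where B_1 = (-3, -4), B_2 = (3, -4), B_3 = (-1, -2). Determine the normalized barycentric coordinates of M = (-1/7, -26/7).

(3/7, 3/7, 1/7)

Signed area of the reference triangle: [B_1B_2B_3] = ½·((-3)·(-4−(-2)) + 3·(-2−(-4)) + (-1)·(-4−(-4))) = ½·(6 + 6 + 0) = 6.
[MB_2B_3] = ½·((-1/7)·(-4−(-2)) + 3·(-2−(-26/7)) + (-1)·(-26/7−(-4))) = ½·(2/7 + 36/7 − 2/7) = 18/7, so the B_1-coordinate is (18/7)/6 = 3/7.
[B_1MB_3] = ½·((-3)·(-26/7−(-2)) + (-1/7)·(-2−(-4)) + (-1)·(-4−(-26/7))) = ½·(36/7 − 2/7 + 2/7) = 18/7, so the B_2-coordinate is 3/7.
[B_1B_2M] = ½·((-3)·(-4−(-26/7)) + 3·(-26/7−(-4)) + (-1/7)·(-4−(-4))) = ½·(6/7 + 6/7 + 0) = 6/7, so the B_3-coordinate is 1/7.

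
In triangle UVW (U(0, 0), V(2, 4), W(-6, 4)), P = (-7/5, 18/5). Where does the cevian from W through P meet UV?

(5/3, 10/3)

Barycentric coordinates of P with respect to UVW: (1/10, 1/2, 2/5).
On side UV the W-coordinate is zero; dropping P's W-weight 2/5 and renormalizing the remaining 1/10 : 1/2 gives weights 1/6, 5/6 on U, V.
Q = (1/6)·(0, 0) + (5/6)·(2, 4) = (5/3, 10/3).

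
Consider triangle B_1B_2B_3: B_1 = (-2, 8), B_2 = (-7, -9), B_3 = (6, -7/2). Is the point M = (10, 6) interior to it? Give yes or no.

no

Barycentric coordinates of M: (203/387, -244/387, 428/387).
The three coordinates are positive, negative, positive; a point is interior exactly when all three are positive.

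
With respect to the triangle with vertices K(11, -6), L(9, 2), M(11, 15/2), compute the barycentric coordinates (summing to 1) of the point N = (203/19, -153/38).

(15/19, 3/19, 1/19)

Signed area of the reference triangle: [KLM] = ½·(11·(2−(15/2)) + 9·(15/2−(-6)) + 11·(-6−2)) = ½·(-121/2 + 243/2 − 88) = -27/2.
[NLM] = ½·((203/19)·(2−(15/2)) + 9·(15/2−(-153/38)) + 11·(-153/38−2)) = ½·(-2233/38 + 1971/19 − 2519/38) = -405/38, so the K-coordinate is (-405/38)/(-27/2) = 15/19.
[KNM] = ½·(11·(-153/38−(15/2)) + (203/19)·(15/2−(-6)) + 11·(-6−(-153/38))) = ½·(-2409/19 + 5481/38 − 825/38) = -81/38, so the L-coordinate is 3/19.
[KLN] = ½·(11·(2−(-153/38)) + 9·(-153/38−(-6)) + (203/19)·(-6−2)) = ½·(2519/38 + 675/38 − 1624/19) = -27/38, so the M-coordinate is 1/19.
Check: 15/19 + 3/19 + 1/19 = 1.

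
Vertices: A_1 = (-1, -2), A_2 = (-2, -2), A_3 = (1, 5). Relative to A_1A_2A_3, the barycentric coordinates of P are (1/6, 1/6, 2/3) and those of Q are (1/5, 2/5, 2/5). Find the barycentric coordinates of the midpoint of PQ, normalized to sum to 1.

(11/60, 17/60, 8/15)

Since both coordinate triples sum to 1, the midpoint's barycentrics are the componentwise average.
(1/6+1/5)/2 = 11/60; similarly 17/60 and 8/15.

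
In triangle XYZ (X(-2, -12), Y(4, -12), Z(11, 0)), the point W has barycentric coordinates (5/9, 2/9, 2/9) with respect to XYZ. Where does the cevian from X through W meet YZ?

Line XW meets YZ where the X-coordinate vanishes; zeroing W's X-weight and renormalizing leaves Y, Z-weights 2/9 : 2/9 → (1/2, 1/2).
So V = (1/2)·Y + (1/2)·Z = (15/2, -6).

(15/2, -6)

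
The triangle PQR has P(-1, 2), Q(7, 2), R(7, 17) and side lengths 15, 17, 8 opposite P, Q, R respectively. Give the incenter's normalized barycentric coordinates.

The incenter has barycentric coordinates proportional to the opposite side lengths: (15 : 17 : 8).
Normalizing by 15+17+8 = 40 gives (3/8, 17/40, 1/5).

(3/8, 17/40, 1/5)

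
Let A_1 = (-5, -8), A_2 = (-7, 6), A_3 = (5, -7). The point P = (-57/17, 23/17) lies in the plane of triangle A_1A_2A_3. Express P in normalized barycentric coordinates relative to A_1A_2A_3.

Signed area of the reference triangle: [A_1A_2A_3] = ½·((-5)·(6−(-7)) + (-7)·(-7−(-8)) + 5·(-8−6)) = ½·(-65 − 7 − 70) = -71.
[PA_2A_3] = ½·((-57/17)·(6−(-7)) + (-7)·(-7−(23/17)) + 5·(23/17−6)) = ½·(-741/17 + 994/17 − 395/17) = -71/17, so the A_1-coordinate is (-71/17)/(-71) = 1/17.
[A_1PA_3] = ½·((-5)·(23/17−(-7)) + (-57/17)·(-7−(-8)) + 5·(-8−(23/17))) = ½·(-710/17 − 57/17 − 795/17) = -781/17, so the A_2-coordinate is 11/17.
[A_1A_2P] = ½·((-5)·(6−(23/17)) + (-7)·(23/17−(-8)) + (-57/17)·(-8−6)) = ½·(-395/17 − 1113/17 + 798/17) = -355/17, so the A_3-coordinate is 5/17.

(1/17, 11/17, 5/17)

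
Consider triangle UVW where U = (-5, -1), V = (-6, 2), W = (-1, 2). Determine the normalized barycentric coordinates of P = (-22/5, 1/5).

(3/5, 1/5, 1/5)

Signed area of the reference triangle: [UVW] = ½·((-5)·(2−2) + (-6)·(2−(-1)) + (-1)·(-1−2)) = ½·(0 − 18 + 3) = -15/2.
[PVW] = ½·((-22/5)·(2−2) + (-6)·(2−(1/5)) + (-1)·(1/5−2)) = ½·(0 − 54/5 + 9/5) = -9/2, so the U-coordinate is (-9/2)/(-15/2) = 3/5.
[UPW] = ½·((-5)·(1/5−2) + (-22/5)·(2−(-1)) + (-1)·(-1−(1/5))) = ½·(9 − 66/5 + 6/5) = -3/2, so the V-coordinate is 1/5.
[UVP] = ½·((-5)·(2−(1/5)) + (-6)·(1/5−(-1)) + (-22/5)·(-1−2)) = ½·(-9 − 36/5 + 66/5) = -3/2, so the W-coordinate is 1/5.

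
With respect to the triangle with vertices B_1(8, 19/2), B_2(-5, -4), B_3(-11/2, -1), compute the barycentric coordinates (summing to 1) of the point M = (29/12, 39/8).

Signed area of the reference triangle: [B_1B_2B_3] = ½·(8·(-4−(-1)) + (-5)·(-1−(19/2)) + (-11/2)·(19/2−(-4))) = ½·(-24 + 105/2 − 297/4) = -183/8.
[MB_2B_3] = ½·((29/12)·(-4−(-1)) + (-5)·(-1−(39/8)) + (-11/2)·(39/8−(-4))) = ½·(-29/4 + 235/8 − 781/16) = -427/32, so the B_1-coordinate is (-427/32)/(-183/8) = 7/12.
[B_1MB_3] = ½·(8·(39/8−(-1)) + (29/12)·(-1−(19/2)) + (-11/2)·(19/2−(39/8))) = ½·(47 − 203/8 − 407/16) = -61/32, so the B_2-coordinate is 1/12.
[B_1B_2M] = ½·(8·(-4−(39/8)) + (-5)·(39/8−(19/2)) + (29/12)·(19/2−(-4))) = ½·(-71 + 185/8 + 261/8) = -61/8, so the B_3-coordinate is 1/3.

(7/12, 1/12, 1/3)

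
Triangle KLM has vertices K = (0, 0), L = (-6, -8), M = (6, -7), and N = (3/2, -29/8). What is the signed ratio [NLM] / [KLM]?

1/2

[KLM] = ½·(0·(-8−(-7)) + (-6)·(-7−0) + 6·(0−(-8))) = ½·(0 + 42 + 48) = 45.
[NLM] = ½·((3/2)·(-8−(-7)) + (-6)·(-7−(-29/8)) + 6·(-29/8−(-8))) = ½·(-3/2 + 81/4 + 105/4) = 45/2, so the ratio is (45/2)/45 = 1/2.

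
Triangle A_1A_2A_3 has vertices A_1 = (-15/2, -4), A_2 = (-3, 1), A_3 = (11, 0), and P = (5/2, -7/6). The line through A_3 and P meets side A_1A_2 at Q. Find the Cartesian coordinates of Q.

Barycentric coordinates of P with respect to A_1A_2A_3: (1/3, 1/6, 1/2).
On side A_1A_2 the A_3-coordinate is zero; dropping P's A_3-weight 1/2 and renormalizing the remaining 1/3 : 1/6 gives weights 2/3, 1/3 on A_1, A_2.
Q = (2/3)·(-15/2, -4) + (1/3)·(-3, 1) = (-6, -7/3).

(-6, -7/3)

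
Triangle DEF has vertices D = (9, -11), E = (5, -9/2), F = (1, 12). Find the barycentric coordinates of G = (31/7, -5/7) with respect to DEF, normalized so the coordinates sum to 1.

(1/7, 4/7, 2/7)

Signed area of the reference triangle: [DEF] = ½·(9·(-9/2−12) + 5·(12−(-11)) + 1·(-11−(-9/2))) = ½·(-297/2 + 115 − 13/2) = -20.
[GEF] = ½·((31/7)·(-9/2−12) + 5·(12−(-5/7)) + 1·(-5/7−(-9/2))) = ½·(-1023/14 + 445/7 + 53/14) = -20/7, so the D-coordinate is (-20/7)/(-20) = 1/7.
[DGF] = ½·(9·(-5/7−12) + (31/7)·(12−(-11)) + 1·(-11−(-5/7))) = ½·(-801/7 + 713/7 − 72/7) = -80/7, so the E-coordinate is 4/7.
[DEG] = ½·(9·(-9/2−(-5/7)) + 5·(-5/7−(-11)) + (31/7)·(-11−(-9/2))) = ½·(-477/14 + 360/7 − 403/14) = -40/7, so the F-coordinate is 2/7.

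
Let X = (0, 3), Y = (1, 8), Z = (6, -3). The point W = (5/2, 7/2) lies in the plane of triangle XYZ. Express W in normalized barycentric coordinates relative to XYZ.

(1/6, 1/2, 1/3)

Signed area of the reference triangle: [XYZ] = ½·(0·(8−(-3)) + 1·(-3−3) + 6·(3−8)) = ½·(0 − 6 − 30) = -18.
[WYZ] = ½·((5/2)·(8−(-3)) + 1·(-3−(7/2)) + 6·(7/2−8)) = ½·(55/2 − 13/2 − 27) = -3, so the X-coordinate is (-3)/(-18) = 1/6.
[XWZ] = ½·(0·(7/2−(-3)) + (5/2)·(-3−3) + 6·(3−(7/2))) = ½·(0 − 15 − 3) = -9, so the Y-coordinate is 1/2.
[XYW] = ½·(0·(8−(7/2)) + 1·(7/2−3) + (5/2)·(3−8)) = ½·(0 + 1/2 − 25/2) = -6, so the Z-coordinate is 1/3.
Check: 1/6 + 1/2 + 1/3 = 1.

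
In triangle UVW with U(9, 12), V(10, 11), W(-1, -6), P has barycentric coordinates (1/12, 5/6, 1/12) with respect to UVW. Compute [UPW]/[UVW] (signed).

5/6

The signed ratio [UPW]/[UVW] equals the barycentric coordinate of P at vertex V, which is 5/6.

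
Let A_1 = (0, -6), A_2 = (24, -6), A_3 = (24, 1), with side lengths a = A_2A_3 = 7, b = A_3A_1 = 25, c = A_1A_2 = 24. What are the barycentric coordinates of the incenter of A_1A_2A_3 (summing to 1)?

(1/8, 25/56, 3/7)

The incenter has barycentric coordinates proportional to the opposite side lengths: (7 : 25 : 24).
Normalizing by 7+25+24 = 56 gives (1/8, 25/56, 3/7).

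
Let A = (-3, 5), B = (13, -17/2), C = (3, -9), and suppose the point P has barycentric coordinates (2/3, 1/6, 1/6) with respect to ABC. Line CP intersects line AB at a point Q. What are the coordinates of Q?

(1/5, 23/10)

Line CP meets AB where the C-coordinate vanishes; zeroing P's C-weight and renormalizing leaves A, B-weights 2/3 : 1/6 → (4/5, 1/5).
So Q = (4/5)·A + (1/5)·B = (1/5, 23/10).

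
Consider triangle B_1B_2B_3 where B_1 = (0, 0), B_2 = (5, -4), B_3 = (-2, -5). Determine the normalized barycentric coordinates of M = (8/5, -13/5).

Signed area of the reference triangle: [B_1B_2B_3] = ½·(0·(-4−(-5)) + 5·(-5−0) + (-2)·(0−(-4))) = ½·(0 − 25 − 8) = -33/2.
[MB_2B_3] = ½·((8/5)·(-4−(-5)) + 5·(-5−(-13/5)) + (-2)·(-13/5−(-4))) = ½·(8/5 − 12 − 14/5) = -33/5, so the B_1-coordinate is (-33/5)/(-33/2) = 2/5.
[B_1MB_3] = ½·(0·(-13/5−(-5)) + (8/5)·(-5−0) + (-2)·(0−(-13/5))) = ½·(0 − 8 − 26/5) = -33/5, so the B_2-coordinate is 2/5.
[B_1B_2M] = ½·(0·(-4−(-13/5)) + 5·(-13/5−0) + (8/5)·(0−(-4))) = ½·(0 − 13 + 32/5) = -33/10, so the B_3-coordinate is 1/5.
Check: 2/5 + 2/5 + 1/5 = 1.

(2/5, 2/5, 1/5)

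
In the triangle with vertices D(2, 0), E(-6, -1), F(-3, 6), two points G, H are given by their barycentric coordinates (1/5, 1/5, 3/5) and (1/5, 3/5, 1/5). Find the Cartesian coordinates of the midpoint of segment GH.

Barycentric coordinates of the midpoint are the average: (1/5, 2/5, 2/5).
Converting: (1/5)·D + (2/5)·E + (2/5)·F = (-16/5, 2).

(-16/5, 2)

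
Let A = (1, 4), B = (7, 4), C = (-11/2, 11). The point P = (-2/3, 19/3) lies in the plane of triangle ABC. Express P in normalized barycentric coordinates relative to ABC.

Signed area of the reference triangle: [ABC] = ½·(1·(4−11) + 7·(11−4) + (-11/2)·(4−4)) = ½·(-7 + 49 + 0) = 21.
[PBC] = ½·((-2/3)·(4−11) + 7·(11−(19/3)) + (-11/2)·(19/3−4)) = ½·(14/3 + 98/3 − 77/6) = 49/4, so the A-coordinate is (49/4)/21 = 7/12.
[APC] = ½·(1·(19/3−11) + (-2/3)·(11−4) + (-11/2)·(4−(19/3))) = ½·(-14/3 − 14/3 + 77/6) = 7/4, so the B-coordinate is 1/12.
[ABP] = ½·(1·(4−(19/3)) + 7·(19/3−4) + (-2/3)·(4−4)) = ½·(-7/3 + 49/3 + 0) = 7, so the C-coordinate is 1/3.

(7/12, 1/12, 1/3)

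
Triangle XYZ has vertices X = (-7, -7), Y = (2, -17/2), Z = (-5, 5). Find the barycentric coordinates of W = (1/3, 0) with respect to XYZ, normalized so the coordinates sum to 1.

Signed area of the reference triangle: [XYZ] = ½·((-7)·(-17/2−5) + 2·(5−(-7)) + (-5)·(-7−(-17/2))) = ½·(189/2 + 24 − 15/2) = 111/2.
[WYZ] = ½·((1/3)·(-17/2−5) + 2·(5−0) + (-5)·(0−(-17/2))) = ½·(-9/2 + 10 − 85/2) = -37/2, so the X-coordinate is (-37/2)/(111/2) = -1/3.
[XWZ] = ½·((-7)·(0−5) + (1/3)·(5−(-7)) + (-5)·(-7−0)) = ½·(35 + 4 + 35) = 37, so the Y-coordinate is 2/3.
[XYW] = ½·((-7)·(-17/2−0) + 2·(0−(-7)) + (1/3)·(-7−(-17/2))) = ½·(119/2 + 14 + 1/2) = 37, so the Z-coordinate is 2/3.
Check: -1/3 + 2/3 + 2/3 = 1.

(-1/3, 2/3, 2/3)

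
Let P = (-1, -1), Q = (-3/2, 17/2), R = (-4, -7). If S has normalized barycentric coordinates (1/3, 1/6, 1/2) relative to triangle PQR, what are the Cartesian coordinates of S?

(-31/12, -29/12)

S = (1/3)·P + (1/6)·Q + (1/2)·R.
x-coordinate: (1/3)·(-1) + (1/6)·(-3/2) + (1/2)·(-4) = -31/12.
y-coordinate: (1/3)·(-1) + (1/6)·(17/2) + (1/2)·(-7) = -29/12.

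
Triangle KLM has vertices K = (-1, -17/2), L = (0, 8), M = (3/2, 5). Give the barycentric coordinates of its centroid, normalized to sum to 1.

(1/3, 1/3, 1/3)

The centroid is the average of the vertices, so each weight is 1/3.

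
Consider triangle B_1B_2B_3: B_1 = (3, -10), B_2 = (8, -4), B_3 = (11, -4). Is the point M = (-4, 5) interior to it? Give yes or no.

no

Barycentric coordinates of M: (-3/2, 9, -13/2).
The three coordinates are negative, positive, negative; a point is interior exactly when all three are positive.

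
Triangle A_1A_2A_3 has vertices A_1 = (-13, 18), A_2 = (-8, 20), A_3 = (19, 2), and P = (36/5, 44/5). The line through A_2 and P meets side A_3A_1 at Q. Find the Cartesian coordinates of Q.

Barycentric coordinates of P with respect to A_1A_2A_3: (1/5, 1/5, 3/5).
On side A_3A_1 the A_2-coordinate is zero; dropping P's A_2-weight 1/5 and renormalizing the remaining 3/5 : 1/5 gives weights 3/4, 1/4 on A_3, A_1.
Q = (3/4)·(19, 2) + (1/4)·(-13, 18) = (11, 6).

(11, 6)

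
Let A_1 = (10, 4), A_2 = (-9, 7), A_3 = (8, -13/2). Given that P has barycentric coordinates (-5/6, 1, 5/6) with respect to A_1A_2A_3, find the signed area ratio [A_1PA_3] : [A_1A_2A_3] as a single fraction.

1

The signed ratio [A_1PA_3]/[A_1A_2A_3] equals the barycentric coordinate of P at vertex A_2, which is 1.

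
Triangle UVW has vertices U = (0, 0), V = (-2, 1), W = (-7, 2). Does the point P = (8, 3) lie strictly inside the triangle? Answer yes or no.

no

Barycentric coordinates of P: (-20/3, 37/3, -14/3).
The three coordinates are negative, positive, negative; a point is interior exactly when all three are positive.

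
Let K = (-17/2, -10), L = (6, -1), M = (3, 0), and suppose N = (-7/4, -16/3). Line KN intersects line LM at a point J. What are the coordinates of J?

Barycentric coordinates of N with respect to KLM: (1/2, 1/3, 1/6).
On side LM the K-coordinate is zero; dropping N's K-weight 1/2 and renormalizing the remaining 1/3 : 1/6 gives weights 2/3, 1/3 on L, M.
J = (2/3)·(6, -1) + (1/3)·(3, 0) = (5, -2/3).

(5, -2/3)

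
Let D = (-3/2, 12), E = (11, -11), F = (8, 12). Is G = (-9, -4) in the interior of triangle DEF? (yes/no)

Barycentric coordinates of G: (878/437, 16/23, -745/437).
The three coordinates are positive, positive, negative; a point is interior exactly when all three are positive.

no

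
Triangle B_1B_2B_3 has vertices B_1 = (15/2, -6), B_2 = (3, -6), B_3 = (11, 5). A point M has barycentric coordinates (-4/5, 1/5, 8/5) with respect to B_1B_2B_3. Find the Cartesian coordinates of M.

M = (-4/5)·B_1 + (1/5)·B_2 + (8/5)·B_3.
x-coordinate: (-4/5)·(15/2) + (1/5)·3 + (8/5)·11 = 61/5.
y-coordinate: (-4/5)·(-6) + (1/5)·(-6) + (8/5)·5 = 58/5.

(61/5, 58/5)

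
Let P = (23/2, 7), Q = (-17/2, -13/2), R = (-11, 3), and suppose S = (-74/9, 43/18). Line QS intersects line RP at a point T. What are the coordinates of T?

Barycentric coordinates of S with respect to PQR: (1/9, 1/9, 7/9).
On side RP the Q-coordinate is zero; dropping S's Q-weight 1/9 and renormalizing the remaining 7/9 : 1/9 gives weights 7/8, 1/8 on R, P.
T = (7/8)·(-11, 3) + (1/8)·(23/2, 7) = (-131/16, 7/2).

(-131/16, 7/2)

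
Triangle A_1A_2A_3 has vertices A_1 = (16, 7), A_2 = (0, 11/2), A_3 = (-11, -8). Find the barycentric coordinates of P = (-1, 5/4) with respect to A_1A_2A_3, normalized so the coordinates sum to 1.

(1/6, 1/2, 1/3)

Signed area of the reference triangle: [A_1A_2A_3] = ½·(16·(11/2−(-8)) + 0·(-8−7) + (-11)·(7−(11/2))) = ½·(216 + 0 − 33/2) = 399/4.
[PA_2A_3] = ½·((-1)·(11/2−(-8)) + 0·(-8−(5/4)) + (-11)·(5/4−(11/2))) = ½·(-27/2 + 0 + 187/4) = 133/8, so the A_1-coordinate is (133/8)/(399/4) = 1/6.
[A_1PA_3] = ½·(16·(5/4−(-8)) + (-1)·(-8−7) + (-11)·(7−(5/4))) = ½·(148 + 15 − 253/4) = 399/8, so the A_2-coordinate is 1/2.
[A_1A_2P] = ½·(16·(11/2−(5/4)) + 0·(5/4−7) + (-1)·(7−(11/2))) = ½·(68 + 0 − 3/2) = 133/4, so the A_3-coordinate is 1/3.
Check: 1/6 + 1/2 + 1/3 = 1.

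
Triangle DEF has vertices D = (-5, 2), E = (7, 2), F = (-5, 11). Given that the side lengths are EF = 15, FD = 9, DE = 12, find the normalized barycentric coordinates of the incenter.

The incenter has barycentric coordinates proportional to the opposite side lengths: (15 : 9 : 12).
Normalizing by 15+9+12 = 36 gives (5/12, 1/4, 1/3).

(5/12, 1/4, 1/3)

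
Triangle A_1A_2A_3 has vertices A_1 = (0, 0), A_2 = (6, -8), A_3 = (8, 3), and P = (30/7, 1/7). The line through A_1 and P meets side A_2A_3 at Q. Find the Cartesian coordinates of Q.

Barycentric coordinates of P with respect to A_1A_2A_3: (3/7, 1/7, 3/7).
On side A_2A_3 the A_1-coordinate is zero; dropping P's A_1-weight 3/7 and renormalizing the remaining 1/7 : 3/7 gives weights 1/4, 3/4 on A_2, A_3.
Q = (1/4)·(6, -8) + (3/4)·(8, 3) = (15/2, 1/4).

(15/2, 1/4)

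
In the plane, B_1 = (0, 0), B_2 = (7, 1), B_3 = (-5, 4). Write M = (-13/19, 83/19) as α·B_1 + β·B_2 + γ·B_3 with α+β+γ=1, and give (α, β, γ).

(-10/19, 11/19, 18/19)

Signed area of the reference triangle: [B_1B_2B_3] = ½·(0·(1−4) + 7·(4−0) + (-5)·(0−1)) = ½·(0 + 28 + 5) = 33/2.
[MB_2B_3] = ½·((-13/19)·(1−4) + 7·(4−(83/19)) + (-5)·(83/19−1)) = ½·(39/19 − 49/19 − 320/19) = -165/19, so the B_1-coordinate is (-165/19)/(33/2) = -10/19.
[B_1MB_3] = ½·(0·(83/19−4) + (-13/19)·(4−0) + (-5)·(0−(83/19))) = ½·(0 − 52/19 + 415/19) = 363/38, so the B_2-coordinate is 11/19.
[B_1B_2M] = ½·(0·(1−(83/19)) + 7·(83/19−0) + (-13/19)·(0−1)) = ½·(0 + 581/19 + 13/19) = 297/19, so the B_3-coordinate is 18/19.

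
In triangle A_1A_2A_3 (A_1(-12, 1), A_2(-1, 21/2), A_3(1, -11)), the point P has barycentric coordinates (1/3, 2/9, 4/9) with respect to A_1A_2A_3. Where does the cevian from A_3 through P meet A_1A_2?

(-38/5, 24/5)

Line A_3P meets A_1A_2 where the A_3-coordinate vanishes; zeroing P's A_3-weight and renormalizing leaves A_1, A_2-weights 1/3 : 2/9 → (3/5, 2/5).
So Q = (3/5)·A_1 + (2/5)·A_2 = (-38/5, 24/5).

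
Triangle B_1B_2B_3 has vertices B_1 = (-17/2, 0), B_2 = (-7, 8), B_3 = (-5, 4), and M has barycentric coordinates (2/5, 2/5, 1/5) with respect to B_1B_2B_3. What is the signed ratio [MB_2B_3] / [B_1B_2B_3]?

The signed ratio [MB_2B_3]/[B_1B_2B_3] equals the barycentric coordinate of M at vertex B_1, which is 2/5.

2/5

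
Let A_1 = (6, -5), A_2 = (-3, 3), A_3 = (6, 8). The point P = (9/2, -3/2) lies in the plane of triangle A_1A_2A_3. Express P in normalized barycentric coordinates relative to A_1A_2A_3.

(2/3, 1/6, 1/6)

Signed area of the reference triangle: [A_1A_2A_3] = ½·(6·(3−8) + (-3)·(8−(-5)) + 6·(-5−3)) = ½·(-30 − 39 − 48) = -117/2.
[PA_2A_3] = ½·((9/2)·(3−8) + (-3)·(8−(-3/2)) + 6·(-3/2−3)) = ½·(-45/2 − 57/2 − 27) = -39, so the A_1-coordinate is (-39)/(-117/2) = 2/3.
[A_1PA_3] = ½·(6·(-3/2−8) + (9/2)·(8−(-5)) + 6·(-5−(-3/2))) = ½·(-57 + 117/2 − 21) = -39/4, so the A_2-coordinate is 1/6.
[A_1A_2P] = ½·(6·(3−(-3/2)) + (-3)·(-3/2−(-5)) + (9/2)·(-5−3)) = ½·(27 − 21/2 − 36) = -39/4, so the A_3-coordinate is 1/6.
Check: 2/3 + 1/6 + 1/6 = 1.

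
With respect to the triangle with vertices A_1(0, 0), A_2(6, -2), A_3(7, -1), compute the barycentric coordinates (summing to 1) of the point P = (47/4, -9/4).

Signed area of the reference triangle: [A_1A_2A_3] = ½·(0·(-2−(-1)) + 6·(-1−0) + 7·(0−(-2))) = ½·(0 − 6 + 14) = 4.
[PA_2A_3] = ½·((47/4)·(-2−(-1)) + 6·(-1−(-9/4)) + 7·(-9/4−(-2))) = ½·(-47/4 + 15/2 − 7/4) = -3, so the A_1-coordinate is (-3)/4 = -3/4.
[A_1PA_3] = ½·(0·(-9/4−(-1)) + (47/4)·(-1−0) + 7·(0−(-9/4))) = ½·(0 − 47/4 + 63/4) = 2, so the A_2-coordinate is 1/2.
[A_1A_2P] = ½·(0·(-2−(-9/4)) + 6·(-9/4−0) + (47/4)·(0−(-2))) = ½·(0 − 27/2 + 47/2) = 5, so the A_3-coordinate is 5/4.

(-3/4, 1/2, 5/4)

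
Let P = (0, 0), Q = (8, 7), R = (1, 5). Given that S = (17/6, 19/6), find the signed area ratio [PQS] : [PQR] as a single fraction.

[PQR] = ½·(0·(7−5) + 8·(5−0) + 1·(0−7)) = ½·(0 + 40 − 7) = 33/2.
[PQS] = ½·(0·(7−(19/6)) + 8·(19/6−0) + (17/6)·(0−7)) = ½·(0 + 76/3 − 119/6) = 11/4, so the ratio is (11/4)/(33/2) = 1/6.

1/6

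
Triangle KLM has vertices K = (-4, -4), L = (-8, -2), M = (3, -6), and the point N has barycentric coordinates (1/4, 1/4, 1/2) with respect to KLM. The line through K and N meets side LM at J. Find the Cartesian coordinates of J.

(-2/3, -14/3)

Line KN meets LM where the K-coordinate vanishes; zeroing N's K-weight and renormalizing leaves L, M-weights 1/4 : 1/2 → (1/3, 2/3).
So J = (1/3)·L + (2/3)·M = (-2/3, -14/3).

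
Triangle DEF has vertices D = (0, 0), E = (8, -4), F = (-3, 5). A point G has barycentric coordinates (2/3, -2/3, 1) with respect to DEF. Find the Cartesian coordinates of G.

G = (2/3)·D + (-2/3)·E + 1·F.
x-coordinate: (2/3)·0 + (-2/3)·8 + 1·(-3) = -25/3.
y-coordinate: (2/3)·0 + (-2/3)·(-4) + 1·5 = 23/3.

(-25/3, 23/3)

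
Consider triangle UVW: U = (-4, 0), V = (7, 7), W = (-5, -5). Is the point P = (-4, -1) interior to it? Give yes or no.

Barycentric coordinates of P: (3/4, 1/48, 11/48).
The three coordinates are positive, positive, positive; a point is interior exactly when all three are positive.

yes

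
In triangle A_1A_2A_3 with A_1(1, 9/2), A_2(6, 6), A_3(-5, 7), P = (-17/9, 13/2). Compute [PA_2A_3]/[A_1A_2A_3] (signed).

1/9

[A_1A_2A_3] = ½·(1·(6−7) + 6·(7−(9/2)) + (-5)·(9/2−6)) = ½·(-1 + 15 + 15/2) = 43/4.
[PA_2A_3] = ½·((-17/9)·(6−7) + 6·(7−(13/2)) + (-5)·(13/2−6)) = ½·(17/9 + 3 − 5/2) = 43/36, so the ratio is (43/36)/(43/4) = 1/9.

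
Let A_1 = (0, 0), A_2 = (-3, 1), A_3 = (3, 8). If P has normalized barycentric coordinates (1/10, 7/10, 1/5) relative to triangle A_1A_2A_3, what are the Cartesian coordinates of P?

(-3/2, 23/10)

P = (1/10)·A_1 + (7/10)·A_2 + (1/5)·A_3.
x-coordinate: (1/10)·0 + (7/10)·(-3) + (1/5)·3 = -3/2.
y-coordinate: (1/10)·0 + (7/10)·1 + (1/5)·8 = 23/10.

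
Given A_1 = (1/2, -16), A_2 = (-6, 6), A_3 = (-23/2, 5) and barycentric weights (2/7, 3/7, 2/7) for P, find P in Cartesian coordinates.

(-40/7, -4/7)

P = (2/7)·A_1 + (3/7)·A_2 + (2/7)·A_3.
x-coordinate: (2/7)·(1/2) + (3/7)·(-6) + (2/7)·(-23/2) = -40/7.
y-coordinate: (2/7)·(-16) + (3/7)·6 + (2/7)·5 = -4/7.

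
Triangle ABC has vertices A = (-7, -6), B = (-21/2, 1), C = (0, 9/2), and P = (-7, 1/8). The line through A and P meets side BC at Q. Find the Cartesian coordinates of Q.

Barycentric coordinates of P with respect to ABC: (1/4, 1/2, 1/4).
On side BC the A-coordinate is zero; dropping P's A-weight 1/4 and renormalizing the remaining 1/2 : 1/4 gives weights 2/3, 1/3 on B, C.
Q = (2/3)·(-21/2, 1) + (1/3)·(0, 9/2) = (-7, 13/6).

(-7, 13/6)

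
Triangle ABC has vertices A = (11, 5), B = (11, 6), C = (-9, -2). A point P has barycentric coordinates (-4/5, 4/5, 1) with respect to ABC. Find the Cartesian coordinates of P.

P = (-4/5)·A + (4/5)·B + 1·C.
x-coordinate: (-4/5)·11 + (4/5)·11 + 1·(-9) = -9.
y-coordinate: (-4/5)·5 + (4/5)·6 + 1·(-2) = -6/5.

(-9, -6/5)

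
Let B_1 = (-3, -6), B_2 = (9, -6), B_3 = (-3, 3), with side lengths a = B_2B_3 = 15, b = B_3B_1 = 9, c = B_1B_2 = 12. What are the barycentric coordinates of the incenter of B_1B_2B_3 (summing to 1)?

(5/12, 1/4, 1/3)

The incenter has barycentric coordinates proportional to the opposite side lengths: (15 : 9 : 12).
Normalizing by 15+9+12 = 36 gives (5/12, 1/4, 1/3).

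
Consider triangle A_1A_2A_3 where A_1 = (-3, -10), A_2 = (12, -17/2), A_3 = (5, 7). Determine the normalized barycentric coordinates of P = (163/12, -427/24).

(1/6, 17/12, -7/12)

Signed area of the reference triangle: [A_1A_2A_3] = ½·((-3)·(-17/2−7) + 12·(7−(-10)) + 5·(-10−(-17/2))) = ½·(93/2 + 204 − 15/2) = 243/2.
[PA_2A_3] = ½·((163/12)·(-17/2−7) + 12·(7−(-427/24)) + 5·(-427/24−(-17/2))) = ½·(-5053/24 + 595/2 − 1115/24) = 81/4, so the A_1-coordinate is (81/4)/(243/2) = 1/6.
[A_1PA_3] = ½·((-3)·(-427/24−7) + (163/12)·(7−(-10)) + 5·(-10−(-427/24))) = ½·(595/8 + 2771/12 + 935/24) = 1377/8, so the A_2-coordinate is 17/12.
[A_1A_2P] = ½·((-3)·(-17/2−(-427/24)) + 12·(-427/24−(-10)) + (163/12)·(-10−(-17/2))) = ½·(-223/8 − 187/2 − 163/8) = -567/8, so the A_3-coordinate is -7/12.
Check: 1/6 + 17/12 − 7/12 = 1.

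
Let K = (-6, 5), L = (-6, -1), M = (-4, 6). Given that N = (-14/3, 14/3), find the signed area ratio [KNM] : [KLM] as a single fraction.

1/6

[KLM] = ½·((-6)·(-1−6) + (-6)·(6−5) + (-4)·(5−(-1))) = ½·(42 − 6 − 24) = 6.
[KNM] = ½·((-6)·(14/3−6) + (-14/3)·(6−5) + (-4)·(5−(14/3))) = ½·(8 − 14/3 − 4/3) = 1, so the ratio is 1/6 = 1/6.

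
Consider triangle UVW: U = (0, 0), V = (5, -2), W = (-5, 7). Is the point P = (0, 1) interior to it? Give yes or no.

yes

Barycentric coordinates of P: (3/5, 1/5, 1/5).
The three coordinates are positive, positive, positive; a point is interior exactly when all three are positive.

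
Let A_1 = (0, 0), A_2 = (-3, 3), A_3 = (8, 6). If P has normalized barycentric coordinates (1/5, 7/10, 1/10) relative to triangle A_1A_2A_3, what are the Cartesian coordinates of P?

P = (1/5)·A_1 + (7/10)·A_2 + (1/10)·A_3.
x-coordinate: (1/5)·0 + (7/10)·(-3) + (1/10)·8 = -13/10.
y-coordinate: (1/5)·0 + (7/10)·3 + (1/10)·6 = 27/10.

(-13/10, 27/10)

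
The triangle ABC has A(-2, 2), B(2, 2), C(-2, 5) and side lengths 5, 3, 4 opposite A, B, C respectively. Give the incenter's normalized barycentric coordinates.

(5/12, 1/4, 1/3)

The incenter has barycentric coordinates proportional to the opposite side lengths: (5 : 3 : 4).
Normalizing by 5+3+4 = 12 gives (5/12, 1/4, 1/3).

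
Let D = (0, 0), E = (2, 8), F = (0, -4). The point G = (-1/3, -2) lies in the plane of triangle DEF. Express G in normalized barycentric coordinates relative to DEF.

(1, -1/6, 1/6)

Signed area of the reference triangle: [DEF] = ½·(0·(8−(-4)) + 2·(-4−0) + 0·(0−8)) = ½·(0 − 8 + 0) = -4.
[GEF] = ½·((-1/3)·(8−(-4)) + 2·(-4−(-2)) + 0·(-2−8)) = ½·(-4 − 4 + 0) = -4, so the D-coordinate is (-4)/(-4) = 1.
[DGF] = ½·(0·(-2−(-4)) + (-1/3)·(-4−0) + 0·(0−(-2))) = ½·(0 + 4/3 + 0) = 2/3, so the E-coordinate is -1/6.
[DEG] = ½·(0·(8−(-2)) + 2·(-2−0) + (-1/3)·(0−8)) = ½·(0 − 4 + 8/3) = -2/3, so the F-coordinate is 1/6.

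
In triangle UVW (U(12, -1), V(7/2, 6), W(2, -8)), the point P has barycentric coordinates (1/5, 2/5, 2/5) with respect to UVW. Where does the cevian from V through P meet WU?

(16/3, -17/3)

Line VP meets WU where the V-coordinate vanishes; zeroing P's V-weight and renormalizing leaves W, U-weights 2/5 : 1/5 → (2/3, 1/3).
So Q = (2/3)·W + (1/3)·U = (16/3, -17/3).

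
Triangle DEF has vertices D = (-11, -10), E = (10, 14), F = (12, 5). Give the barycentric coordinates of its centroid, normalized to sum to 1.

(1/3, 1/3, 1/3)

The centroid is the average of the vertices, so each weight is 1/3.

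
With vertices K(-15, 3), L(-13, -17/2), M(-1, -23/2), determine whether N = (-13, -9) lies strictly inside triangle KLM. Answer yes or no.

no

Barycentric coordinates of N: (-1/22, 139/132, -1/132).
The three coordinates are negative, positive, negative; a point is interior exactly when all three are positive.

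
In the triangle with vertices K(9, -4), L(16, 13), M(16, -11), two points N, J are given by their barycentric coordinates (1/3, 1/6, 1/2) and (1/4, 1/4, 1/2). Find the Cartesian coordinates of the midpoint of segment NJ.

(335/24, -95/24)

Barycentric coordinates of the midpoint are the average: (7/24, 5/24, 1/2).
Converting: (7/24)·K + (5/24)·L + (1/2)·M = (335/24, -95/24).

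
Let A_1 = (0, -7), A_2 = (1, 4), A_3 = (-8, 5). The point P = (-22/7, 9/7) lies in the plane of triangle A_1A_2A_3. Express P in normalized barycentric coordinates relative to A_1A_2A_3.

(2/7, 2/7, 3/7)

Signed area of the reference triangle: [A_1A_2A_3] = ½·(0·(4−5) + 1·(5−(-7)) + (-8)·(-7−4)) = ½·(0 + 12 + 88) = 50.
[PA_2A_3] = ½·((-22/7)·(4−5) + 1·(5−(9/7)) + (-8)·(9/7−4)) = ½·(22/7 + 26/7 + 152/7) = 100/7, so the A_1-coordinate is (100/7)/50 = 2/7.
[A_1PA_3] = ½·(0·(9/7−5) + (-22/7)·(5−(-7)) + (-8)·(-7−(9/7))) = ½·(0 − 264/7 + 464/7) = 100/7, so the A_2-coordinate is 2/7.
[A_1A_2P] = ½·(0·(4−(9/7)) + 1·(9/7−(-7)) + (-22/7)·(-7−4)) = ½·(0 + 58/7 + 242/7) = 150/7, so the A_3-coordinate is 3/7.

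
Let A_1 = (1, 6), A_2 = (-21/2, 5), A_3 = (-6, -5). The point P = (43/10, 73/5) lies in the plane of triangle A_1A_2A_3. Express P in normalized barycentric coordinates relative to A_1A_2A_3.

Signed area of the reference triangle: [A_1A_2A_3] = ½·(1·(5−(-5)) + (-21/2)·(-5−6) + (-6)·(6−5)) = ½·(10 + 231/2 − 6) = 239/4.
[PA_2A_3] = ½·((43/10)·(5−(-5)) + (-21/2)·(-5−(73/5)) + (-6)·(73/5−5)) = ½·(43 + 1029/5 − 288/5) = 478/5, so the A_1-coordinate is (478/5)/(239/4) = 8/5.
[A_1PA_3] = ½·(1·(73/5−(-5)) + (43/10)·(-5−6) + (-6)·(6−(73/5))) = ½·(98/5 − 473/10 + 258/5) = 239/20, so the A_2-coordinate is 1/5.
[A_1A_2P] = ½·(1·(5−(73/5)) + (-21/2)·(73/5−6) + (43/10)·(6−5)) = ½·(-48/5 − 903/10 + 43/10) = -239/5, so the A_3-coordinate is -4/5.

(8/5, 1/5, -4/5)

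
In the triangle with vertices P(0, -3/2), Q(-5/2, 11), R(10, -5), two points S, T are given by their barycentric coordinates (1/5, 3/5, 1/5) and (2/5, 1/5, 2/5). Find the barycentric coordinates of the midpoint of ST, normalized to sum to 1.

Since both coordinate triples sum to 1, the midpoint's barycentrics are the componentwise average.
(1/5+2/5)/2 = 3/10; similarly 2/5 and 3/10.

(3/10, 2/5, 3/10)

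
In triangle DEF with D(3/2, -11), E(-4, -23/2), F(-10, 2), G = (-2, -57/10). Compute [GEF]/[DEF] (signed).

[DEF] = ½·((3/2)·(-23/2−2) + (-4)·(2−(-11)) + (-10)·(-11−(-23/2))) = ½·(-81/4 − 52 − 5) = -309/8.
[GEF] = ½·((-2)·(-23/2−2) + (-4)·(2−(-57/10)) + (-10)·(-57/10−(-23/2))) = ½·(27 − 154/5 − 58) = -309/10, so the ratio is (-309/10)/(-309/8) = 4/5.

4/5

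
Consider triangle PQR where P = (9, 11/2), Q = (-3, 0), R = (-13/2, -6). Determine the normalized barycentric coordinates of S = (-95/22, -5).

(2/11, -2/11, 1)

Signed area of the reference triangle: [PQR] = ½·(9·(0−(-6)) + (-3)·(-6−(11/2)) + (-13/2)·(11/2−0)) = ½·(54 + 69/2 − 143/4) = 211/8.
[SQR] = ½·((-95/22)·(0−(-6)) + (-3)·(-6−(-5)) + (-13/2)·(-5−0)) = ½·(-285/11 + 3 + 65/2) = 211/44, so the P-coordinate is (211/44)/(211/8) = 2/11.
[PSR] = ½·(9·(-5−(-6)) + (-95/22)·(-6−(11/2)) + (-13/2)·(11/2−(-5))) = ½·(9 + 2185/44 − 273/4) = -211/44, so the Q-coordinate is -2/11.
[PQS] = ½·(9·(0−(-5)) + (-3)·(-5−(11/2)) + (-95/22)·(11/2−0)) = ½·(45 + 63/2 − 95/4) = 211/8, so the R-coordinate is 1.
Check: 2/11 − 2/11 + 1 = 1.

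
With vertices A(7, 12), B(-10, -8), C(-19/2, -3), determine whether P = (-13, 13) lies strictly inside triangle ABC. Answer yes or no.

no

Barycentric coordinates of P: (-17/50, -211/50, 139/25).
The three coordinates are negative, negative, positive; a point is interior exactly when all three are positive.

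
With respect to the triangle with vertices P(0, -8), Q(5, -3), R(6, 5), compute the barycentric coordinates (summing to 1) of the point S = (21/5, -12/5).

(1/5, 3/5, 1/5)

Signed area of the reference triangle: [PQR] = ½·(0·(-3−5) + 5·(5−(-8)) + 6·(-8−(-3))) = ½·(0 + 65 − 30) = 35/2.
[SQR] = ½·((21/5)·(-3−5) + 5·(5−(-12/5)) + 6·(-12/5−(-3))) = ½·(-168/5 + 37 + 18/5) = 7/2, so the P-coordinate is (7/2)/(35/2) = 1/5.
[PSR] = ½·(0·(-12/5−5) + (21/5)·(5−(-8)) + 6·(-8−(-12/5))) = ½·(0 + 273/5 − 168/5) = 21/2, so the Q-coordinate is 3/5.
[PQS] = ½·(0·(-3−(-12/5)) + 5·(-12/5−(-8)) + (21/5)·(-8−(-3))) = ½·(0 + 28 − 21) = 7/2, so the R-coordinate is 1/5.
Check: 1/5 + 3/5 + 1/5 = 1.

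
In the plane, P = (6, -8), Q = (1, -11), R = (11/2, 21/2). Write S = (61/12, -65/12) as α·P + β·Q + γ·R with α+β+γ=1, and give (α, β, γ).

Signed area of the reference triangle: [PQR] = ½·(6·(-11−(21/2)) + 1·(21/2−(-8)) + (11/2)·(-8−(-11))) = ½·(-129 + 37/2 + 33/2) = -47.
[SQR] = ½·((61/12)·(-11−(21/2)) + 1·(21/2−(-65/12)) + (11/2)·(-65/12−(-11))) = ½·(-2623/24 + 191/12 + 737/24) = -94/3, so the P-coordinate is (-94/3)/(-47) = 2/3.
[PSR] = ½·(6·(-65/12−(21/2)) + (61/12)·(21/2−(-8)) + (11/2)·(-8−(-65/12))) = ½·(-191/2 + 2257/24 − 341/24) = -47/6, so the Q-coordinate is 1/6.
[PQS] = ½·(6·(-11−(-65/12)) + 1·(-65/12−(-8)) + (61/12)·(-8−(-11))) = ½·(-67/2 + 31/12 + 61/4) = -47/6, so the R-coordinate is 1/6.
Check: 2/3 + 1/6 + 1/6 = 1.

(2/3, 1/6, 1/6)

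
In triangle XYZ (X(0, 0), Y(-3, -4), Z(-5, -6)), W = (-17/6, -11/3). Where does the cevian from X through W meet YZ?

(-17/5, -22/5)

Barycentric coordinates of W with respect to XYZ: (1/6, 2/3, 1/6).
On side YZ the X-coordinate is zero; dropping W's X-weight 1/6 and renormalizing the remaining 2/3 : 1/6 gives weights 4/5, 1/5 on Y, Z.
V = (4/5)·(-3, -4) + (1/5)·(-5, -6) = (-17/5, -22/5).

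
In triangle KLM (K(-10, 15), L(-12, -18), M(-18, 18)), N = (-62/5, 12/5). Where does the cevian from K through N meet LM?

(-14, -6)

Barycentric coordinates of N with respect to KLM: (2/5, 2/5, 1/5).
On side LM the K-coordinate is zero; dropping N's K-weight 2/5 and renormalizing the remaining 2/5 : 1/5 gives weights 2/3, 1/3 on L, M.
J = (2/3)·(-12, -18) + (1/3)·(-18, 18) = (-14, -6).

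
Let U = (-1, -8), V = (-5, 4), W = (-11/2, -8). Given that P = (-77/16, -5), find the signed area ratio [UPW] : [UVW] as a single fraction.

1/4

[UVW] = ½·((-1)·(4−(-8)) + (-5)·(-8−(-8)) + (-11/2)·(-8−4)) = ½·(-12 + 0 + 66) = 27.
[UPW] = ½·((-1)·(-5−(-8)) + (-77/16)·(-8−(-8)) + (-11/2)·(-8−(-5))) = ½·(-3 + 0 + 33/2) = 27/4, so the ratio is (27/4)/27 = 1/4.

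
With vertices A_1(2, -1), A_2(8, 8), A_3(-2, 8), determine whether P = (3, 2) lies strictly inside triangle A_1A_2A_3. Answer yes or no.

yes

Barycentric coordinates of P: (2/3, 7/30, 1/10).
The three coordinates are positive, positive, positive; a point is interior exactly when all three are positive.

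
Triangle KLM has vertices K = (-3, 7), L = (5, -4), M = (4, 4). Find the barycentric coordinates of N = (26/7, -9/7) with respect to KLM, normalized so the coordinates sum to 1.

Signed area of the reference triangle: [KLM] = ½·((-3)·(-4−4) + 5·(4−7) + 4·(7−(-4))) = ½·(24 − 15 + 44) = 53/2.
[NLM] = ½·((26/7)·(-4−4) + 5·(4−(-9/7)) + 4·(-9/7−(-4))) = ½·(-208/7 + 185/7 + 76/7) = 53/14, so the K-coordinate is (53/14)/(53/2) = 1/7.
[KNM] = ½·((-3)·(-9/7−4) + (26/7)·(4−7) + 4·(7−(-9/7))) = ½·(111/7 − 78/7 + 232/7) = 265/14, so the L-coordinate is 5/7.
[KLN] = ½·((-3)·(-4−(-9/7)) + 5·(-9/7−7) + (26/7)·(7−(-4))) = ½·(57/7 − 290/7 + 286/7) = 53/14, so the M-coordinate is 1/7.
Check: 1/7 + 5/7 + 1/7 = 1.

(1/7, 5/7, 1/7)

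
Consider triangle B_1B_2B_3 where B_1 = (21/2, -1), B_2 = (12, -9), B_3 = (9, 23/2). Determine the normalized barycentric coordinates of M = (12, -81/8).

Signed area of the reference triangle: [B_1B_2B_3] = ½·((21/2)·(-9−(23/2)) + 12·(23/2−(-1)) + 9·(-1−(-9))) = ½·(-861/4 + 150 + 72) = 27/8.
[MB_2B_3] = ½·(12·(-9−(23/2)) + 12·(23/2−(-81/8)) + 9·(-81/8−(-9))) = ½·(-246 + 519/2 − 81/8) = 27/16, so the B_1-coordinate is (27/16)/(27/8) = 1/2.
[B_1MB_3] = ½·((21/2)·(-81/8−(23/2)) + 12·(23/2−(-1)) + 9·(-1−(-81/8))) = ½·(-3633/16 + 150 + 657/8) = 81/32, so the B_2-coordinate is 3/4.
[B_1B_2M] = ½·((21/2)·(-9−(-81/8)) + 12·(-81/8−(-1)) + 12·(-1−(-9))) = ½·(189/16 − 219/2 + 96) = -27/32, so the B_3-coordinate is -1/4.
Check: 1/2 + 3/4 − 1/4 = 1.

(1/2, 3/4, -1/4)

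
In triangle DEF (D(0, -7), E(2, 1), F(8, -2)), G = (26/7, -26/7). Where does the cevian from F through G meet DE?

(1/2, -5)

Barycentric coordinates of G with respect to DEF: (3/7, 1/7, 3/7).
On side DE the F-coordinate is zero; dropping G's F-weight 3/7 and renormalizing the remaining 3/7 : 1/7 gives weights 3/4, 1/4 on D, E.
H = (3/4)·(0, -7) + (1/4)·(2, 1) = (1/2, -5).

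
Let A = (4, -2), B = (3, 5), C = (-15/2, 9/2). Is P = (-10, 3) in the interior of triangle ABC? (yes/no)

no

Barycentric coordinates of P: (29/148, -67/148, 93/74).
The three coordinates are positive, negative, positive; a point is interior exactly when all three are positive.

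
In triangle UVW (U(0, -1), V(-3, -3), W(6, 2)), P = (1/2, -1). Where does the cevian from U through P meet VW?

Barycentric coordinates of P with respect to UVW: (1/6, 1/2, 1/3).
On side VW the U-coordinate is zero; dropping P's U-weight 1/6 and renormalizing the remaining 1/2 : 1/3 gives weights 3/5, 2/5 on V, W.
Q = (3/5)·(-3, -3) + (2/5)·(6, 2) = (3/5, -1).

(3/5, -1)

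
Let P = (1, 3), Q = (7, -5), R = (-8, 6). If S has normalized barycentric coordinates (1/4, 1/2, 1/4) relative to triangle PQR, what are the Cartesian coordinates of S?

(7/4, -1/4)

S = (1/4)·P + (1/2)·Q + (1/4)·R.
x-coordinate: (1/4)·1 + (1/2)·7 + (1/4)·(-8) = 7/4.
y-coordinate: (1/4)·3 + (1/2)·(-5) + (1/4)·6 = -1/4.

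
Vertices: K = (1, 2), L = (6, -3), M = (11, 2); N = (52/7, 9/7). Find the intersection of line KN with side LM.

Barycentric coordinates of N with respect to KLM: (2/7, 1/7, 4/7).
On side LM the K-coordinate is zero; dropping N's K-weight 2/7 and renormalizing the remaining 1/7 : 4/7 gives weights 1/5, 4/5 on L, M.
J = (1/5)·(6, -3) + (4/5)·(11, 2) = (10, 1).

(10, 1)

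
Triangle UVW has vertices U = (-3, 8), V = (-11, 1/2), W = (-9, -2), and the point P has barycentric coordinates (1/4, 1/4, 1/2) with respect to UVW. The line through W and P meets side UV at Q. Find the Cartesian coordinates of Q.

(-7, 17/4)

Line WP meets UV where the W-coordinate vanishes; zeroing P's W-weight and renormalizing leaves U, V-weights 1/4 : 1/4 → (1/2, 1/2).
So Q = (1/2)·U + (1/2)·V = (-7, 17/4).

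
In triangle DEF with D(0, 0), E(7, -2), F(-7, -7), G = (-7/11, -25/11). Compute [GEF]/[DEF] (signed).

6/11

[DEF] = ½·(0·(-2−(-7)) + 7·(-7−0) + (-7)·(0−(-2))) = ½·(0 − 49 − 14) = -63/2.
[GEF] = ½·((-7/11)·(-2−(-7)) + 7·(-7−(-25/11)) + (-7)·(-25/11−(-2))) = ½·(-35/11 − 364/11 + 21/11) = -189/11, so the ratio is (-189/11)/(-63/2) = 6/11.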